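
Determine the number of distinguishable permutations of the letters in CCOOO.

The 5 letters of CCOOO have repeats: C appearing twice and O appearing 3 times.
Dividing 5! = 120 by 3!·2! = 12 for the repeated letters gives 10.

10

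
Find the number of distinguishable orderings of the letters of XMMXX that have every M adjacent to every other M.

Treat the 2 copies of M as a single block. The multiset to arrange is then {MM, X, X, X}, 4 items in all.
That gives (4)!/(3!) = 4 arrangements.

4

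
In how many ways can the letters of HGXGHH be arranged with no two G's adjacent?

40

Total arrangements of HGXGHH: 6!/(3!·2!) = 60.
If the two G's are adjacent, glue them into one block, leaving 5 items to arrange: (5)!/(3!) = 20 ways.
Subtracting, 60 − 20 = 40 arrangements keep the G's apart.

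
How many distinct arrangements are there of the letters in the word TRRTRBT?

Letter multiplicities in TRRTRBT: B×1, R×3, T×3.
Dividing 7! = 5040 by 3!·3! = 36 for the repeated letters gives 140.

140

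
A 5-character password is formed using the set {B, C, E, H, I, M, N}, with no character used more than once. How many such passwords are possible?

2520

This is a permutation of 5 out of 7: P(7,5) = 7!/2!.
7 × 6 × 5 × 4 × 3 = 2520.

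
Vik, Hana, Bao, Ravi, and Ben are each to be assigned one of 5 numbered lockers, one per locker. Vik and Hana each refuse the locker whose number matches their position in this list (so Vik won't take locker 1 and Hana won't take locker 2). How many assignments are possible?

78

Let Aᵢ (for i ∈ {1, 2}) be the placements that put person i in their forbidden locker. Any j of these fix j positions, leaving (5−j)! ways to fill the rest, and there are C(2,j) ways to pick which j.
By inclusion–exclusion, the number of valid placements is Σ_{j=0}^{2} (−1)^j C(2,j)·(5−j)!.
Computing: 120 − 48 + 6 = 78.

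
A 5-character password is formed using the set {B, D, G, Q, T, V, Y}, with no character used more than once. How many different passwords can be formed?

Choose and order 5 of the 7 symbols: the first character has 7 options, the next 6, and so on down to 3.
7 × 6 × 5 × 4 × 3 = 2520.

2520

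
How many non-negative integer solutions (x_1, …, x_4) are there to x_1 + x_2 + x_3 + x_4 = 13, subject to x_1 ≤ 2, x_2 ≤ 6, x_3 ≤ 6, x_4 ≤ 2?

18

By stars and bars, unrestricted non-negative solutions to x_1+…+x_4 = 13 number C(13+3,3) = 560.
Subtract solutions that violate a single cap (substitute x_i' = x_i − (cap_i+1)): x_1 ≥ 3 gives C(13,3) = 286; x_2 ≥ 7 gives C(9,3) = 84; x_3 ≥ 7 gives C(9,3) = 84; x_4 ≥ 3 gives C(13,3) = 286. Together 740.
Add back pairs where two caps are both exceeded: 20 + 20 + 120 + 0 + 20 + 20 = 200.
Subtract triples: 0 + 1 + 1 + 0 = 2.
By inclusion–exclusion the count is 560 − 740 + 200 − 2 = 18.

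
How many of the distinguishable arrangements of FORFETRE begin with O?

With the first slot taken by O, it remains to arrange the other 7 letters (FRFETRE).
Those 7 letters have E appearing twice, F appearing twice, and R appearing twice, giving (7)!/(2!·2!·2!) = 630.

630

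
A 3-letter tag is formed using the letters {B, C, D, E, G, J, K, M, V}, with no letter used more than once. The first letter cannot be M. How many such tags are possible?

448

The first letter has 9−1 = 8 choices (anything except M).
The remaining 2 letters are filled from the other 8 symbols without repetition: 8 × 7 = 56.
Total: 8 × 56 = 448.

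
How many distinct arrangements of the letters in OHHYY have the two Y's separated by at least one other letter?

Total arrangements of OHHYY: 5!/(2!·2!) = 30.
If the two Y's are adjacent, glue them into one block, leaving 4 items to arrange: (4)!/(2!) = 12 ways.
Hence 30 − 12 = 18.

18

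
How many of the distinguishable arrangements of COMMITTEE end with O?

5040

With the last slot taken by O, it remains to arrange the other 8 letters (CMMITTEE).
Those 8 letters have E appearing twice, M appearing twice, and T appearing twice, giving (8)!/(2!·2!·2!) = 5040.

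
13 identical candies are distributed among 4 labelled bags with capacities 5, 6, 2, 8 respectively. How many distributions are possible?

95

Without the upper bounds there are C(16,3) = 560 ways to split 13 among 4 bags.
Subtract solutions that violate a single cap (substitute x_i' = x_i − (cap_i+1)): x_1 ≥ 6 gives C(10,3) = 120; x_2 ≥ 7 gives C(9,3) = 84; x_3 ≥ 3 gives C(13,3) = 286; x_4 ≥ 9 gives C(7,3) = 35. Together 525.
Add back pairs where two caps are both exceeded: 1 + 35 + 0 + 20 + 0 + 4 = 60.
By inclusion–exclusion the count is 560 − 525 + 60 = 95.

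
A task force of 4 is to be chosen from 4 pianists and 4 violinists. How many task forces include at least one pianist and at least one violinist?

68

Total 4-person selections from all 8: C(8,4) = 70.
Selections missing a whole group: no pianists → C(4,4) = 1; no violinists → C(4,4) = 1.
Both groups omitted at once is impossible, so 70 − 2 = 68.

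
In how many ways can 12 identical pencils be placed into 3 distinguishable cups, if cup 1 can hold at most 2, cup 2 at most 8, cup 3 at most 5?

Without the upper bounds there are C(14,2) = 91 ways to split 12 among 3 cups.
Subtract solutions that violate a single cap (substitute x_i' = x_i − (cap_i+1)): x_1 ≥ 3 gives C(11,2) = 55; x_2 ≥ 9 gives C(5,2) = 10; x_3 ≥ 6 gives C(8,2) = 28. Together 93.
Add back pairs where two caps are both exceeded: 1 + 10 + 0 = 11.
By inclusion–exclusion the count is 91 − 93 + 11 = 9.

9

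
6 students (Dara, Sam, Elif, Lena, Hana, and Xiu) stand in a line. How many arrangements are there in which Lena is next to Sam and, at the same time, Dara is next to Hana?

96

Treat {Lena,Sam} as one block (2 orders) and {Dara,Hana} as another (2 orders).
That leaves 4 units to arrange: 2 × 2 × 4! = 4 × 24 = 96.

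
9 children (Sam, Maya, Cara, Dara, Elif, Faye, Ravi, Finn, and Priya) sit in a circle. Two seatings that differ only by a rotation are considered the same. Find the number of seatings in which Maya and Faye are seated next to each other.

Glue Maya and Faye into a block (2 internal orders). Seating 8 units around a circle gives (7)! arrangements.
So 2 × (7)! = 2 × 5040 = 10080.

10080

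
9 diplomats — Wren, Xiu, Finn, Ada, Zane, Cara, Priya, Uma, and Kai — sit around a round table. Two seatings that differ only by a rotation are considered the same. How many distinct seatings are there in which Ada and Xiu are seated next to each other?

Treat {Ada, Xiu} as one unit (2 internal orders) and seat the resulting 8 units around the table: (7)! circular arrangements.
So 2 × (7)! = 2 × 5040 = 10080.

10080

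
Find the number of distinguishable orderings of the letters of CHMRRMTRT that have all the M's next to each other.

Treat the 2 copies of M as a single block. The multiset to arrange is then {MM, C, H, R, R, R, T, T}, 8 items in all.
That gives (8)!/(3!·2!) = 3360 arrangements.

3360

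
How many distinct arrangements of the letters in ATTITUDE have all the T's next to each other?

Treat the 3 copies of T as a single block. The multiset to arrange is then {TTT, A, D, E, I, U}, 6 items in all.
All 6 items are distinct, so there are (6)! = 720 arrangements.

720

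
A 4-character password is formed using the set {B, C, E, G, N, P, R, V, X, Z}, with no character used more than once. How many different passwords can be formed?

Choose and order 4 of the 10 symbols: the first character has 10 options, the next 9, then 8, 7.
That product is 10 × 9 × 8 × 7 = 5040.

5040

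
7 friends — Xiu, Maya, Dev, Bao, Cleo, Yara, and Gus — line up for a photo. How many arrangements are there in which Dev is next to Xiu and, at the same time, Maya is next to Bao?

480

Treat {Dev,Xiu} as one block (2 orders) and {Maya,Bao} as another (2 orders).
That leaves 5 units to arrange: 2 × 2 × 5! = 4 × 120 = 480.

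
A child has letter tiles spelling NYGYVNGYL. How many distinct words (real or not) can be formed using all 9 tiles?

15120

NYGYVNGYL has 9 letters with G appearing twice, N appearing twice, and Y appearing 3 times.
The number of distinct arrangements is 9!/(3!·2!·2!) = 362880/24 = 15120.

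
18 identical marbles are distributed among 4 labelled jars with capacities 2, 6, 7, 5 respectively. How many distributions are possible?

10

Ignoring the caps, the number of non-negative solutions to x_1+…+x_4 = 18 is C(21,3) = 1330.
Subtract solutions that violate a single cap (substitute x_i' = x_i − (cap_i+1)): x_1 ≥ 3 gives C(18,3) = 816; x_2 ≥ 7 gives C(14,3) = 364; x_3 ≥ 8 gives C(13,3) = 286; x_4 ≥ 6 gives C(15,3) = 455. Together 1921.
Add back pairs where two caps are both exceeded: 165 + 120 + 220 + 20 + 56 + 35 = 616.
Subtract triples: 1 + 10 + 4 + 0 = 15.
By inclusion–exclusion the count is 1330 − 1921 + 616 − 15 = 10.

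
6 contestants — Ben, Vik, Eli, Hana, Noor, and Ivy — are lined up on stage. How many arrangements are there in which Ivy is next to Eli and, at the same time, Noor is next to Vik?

96

Treat {Ivy,Eli} as one block (2 orders) and {Noor,Vik} as another (2 orders).
That leaves 4 units to arrange: 2 × 2 × 4! = 4 × 24 = 96.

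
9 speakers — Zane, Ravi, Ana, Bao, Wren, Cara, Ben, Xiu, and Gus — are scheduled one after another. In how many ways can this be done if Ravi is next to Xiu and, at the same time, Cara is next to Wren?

Treat {Ravi,Xiu} as one block (2 orders) and {Cara,Wren} as another (2 orders).
That leaves 7 units to arrange: 2 × 2 × 7! = 4 × 5040 = 20160.

20160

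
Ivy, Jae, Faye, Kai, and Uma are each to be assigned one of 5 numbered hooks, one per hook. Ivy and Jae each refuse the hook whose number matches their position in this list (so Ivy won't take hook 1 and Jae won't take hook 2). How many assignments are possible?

78

Let Aᵢ (for i ∈ {1, 2}) be the placements that put person i in their forbidden hook. Any j of these fix j positions, leaving (5−j)! ways to fill the rest, and there are C(2,j) ways to pick which j.
By inclusion–exclusion, the number of valid placements is Σ_{j=0}^{2} (−1)^j C(2,j)·(5−j)!.
Computing: 120 − 48 + 6 = 78.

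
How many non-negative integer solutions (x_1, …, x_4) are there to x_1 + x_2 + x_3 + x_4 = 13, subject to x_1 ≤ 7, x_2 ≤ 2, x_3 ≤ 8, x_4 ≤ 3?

Without the upper bounds there are C(16,3) = 560 ways to split 13 among 4 variables.
Subtract solutions that violate a single cap (substitute x_i' = x_i − (cap_i+1)): x_1 ≥ 8 gives C(8,3) = 56; x_2 ≥ 3 gives C(13,3) = 286; x_3 ≥ 9 gives C(7,3) = 35; x_4 ≥ 4 gives C(12,3) = 220. Together 597.
Add back pairs where two caps are both exceeded: 10 + 0 + 4 + 4 + 84 + 1 = 103.
By inclusion–exclusion the count is 560 − 597 + 103 = 66.

66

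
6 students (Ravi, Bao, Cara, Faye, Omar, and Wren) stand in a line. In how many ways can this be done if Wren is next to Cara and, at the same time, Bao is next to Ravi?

Treat {Wren,Cara} as one block (2 orders) and {Bao,Ravi} as another (2 orders).
That leaves 4 units to arrange: 2 × 2 × 4! = 4 × 24 = 96.

96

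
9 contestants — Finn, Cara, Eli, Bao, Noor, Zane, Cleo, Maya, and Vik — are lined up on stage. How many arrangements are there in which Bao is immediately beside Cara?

Treat {Bao, Cara} as a single unit. There are 8 units to order, and the pair itself can be ordered 2 ways.
That gives 2 × 8! = 2 × 40320 = 80640.

80640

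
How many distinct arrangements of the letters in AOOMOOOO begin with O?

Fix O in the first position and arrange the remaining 7 letters.
Those 7 letters have O appearing 5 times, giving (7)!/(5!) = 42.

42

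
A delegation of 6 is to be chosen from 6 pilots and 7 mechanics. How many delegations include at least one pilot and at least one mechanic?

With no constraint there are C(13,6) = 1716 possible selections.
Selections missing a whole group: no pilots → C(7,6) = 7; no mechanics → C(6,6) = 1.
Both groups omitted at once is impossible, so 1716 − 8 = 1708.

1708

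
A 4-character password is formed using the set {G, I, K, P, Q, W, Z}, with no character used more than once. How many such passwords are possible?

840

This is a permutation of 4 out of 7: P(7,4) = 7!/3!.
That product is 7 × 6 × 5 × 4 = 840.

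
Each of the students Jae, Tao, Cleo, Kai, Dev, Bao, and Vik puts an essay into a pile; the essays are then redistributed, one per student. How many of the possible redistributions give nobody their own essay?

This is the derangement count D_7: permutations of 7 items with no fixed point.
By inclusion–exclusion this is Σ_{j=0}^{7} (−1)^j C(7,j)·(7−j)!.
Computing: 5040 − 5040 + 2520 − 840 + 210 − 42 + 7 − 1 = 1854.

1854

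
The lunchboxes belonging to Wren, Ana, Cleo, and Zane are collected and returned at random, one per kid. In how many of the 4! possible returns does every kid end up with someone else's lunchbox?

9

This is the derangement count D_4: permutations of 4 items with no fixed point.
By inclusion–exclusion this is Σ_{j=0}^{4} (−1)^j C(4,j)·(4−j)!.
Computing: 24 − 24 + 12 − 4 + 1 = 9.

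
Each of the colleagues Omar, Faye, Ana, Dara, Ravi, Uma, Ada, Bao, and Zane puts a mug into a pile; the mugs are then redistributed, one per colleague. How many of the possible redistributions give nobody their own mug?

This is the derangement count D_9: permutations of 9 items with no fixed point.
By inclusion–exclusion this is Σ_{j=0}^{9} (−1)^j C(9,j)·(9−j)!.
Computing: 362880 − 362880 + 181440 − 60480 + 15120 − 3024 + 504 − 72 + 9 − 1 = 133496.

133496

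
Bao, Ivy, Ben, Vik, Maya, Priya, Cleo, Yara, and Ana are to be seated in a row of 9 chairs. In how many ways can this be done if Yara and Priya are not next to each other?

There are 9! = 362880 arrangements in all. If Yara and Priya are adjacent, merging them into one block gives 2·(8)! = 80640 arrangements.
So 362880 − 80640 = 282240 arrangements keep them apart.

282240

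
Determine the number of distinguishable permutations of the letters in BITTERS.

Letter multiplicities in BITTERS: B×1, E×1, I×1, R×1, S×1, T×2.
Dividing 7! = 5040 by 2! = 2 for the repeated letters gives 2520.

2520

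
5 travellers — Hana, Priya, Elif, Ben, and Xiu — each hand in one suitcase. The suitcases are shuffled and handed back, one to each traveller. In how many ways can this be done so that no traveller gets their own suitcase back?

Count assignments avoiding every fixed point. For any j of the 5 travellers fixed to their own suitcase, the other 5−j can be arranged in (5−j)! ways.
By inclusion–exclusion this is Σ_{j=0}^{5} (−1)^j C(5,j)·(5−j)!.
Computing: 120 − 120 + 60 − 20 + 5 − 1 = 44.

44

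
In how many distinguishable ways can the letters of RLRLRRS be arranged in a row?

105

The 7 letters of RLRLRRS have repeats: L appearing twice and R appearing 4 times.
The number of distinct arrangements is 7!/(4!·2!) = 5040/48 = 105.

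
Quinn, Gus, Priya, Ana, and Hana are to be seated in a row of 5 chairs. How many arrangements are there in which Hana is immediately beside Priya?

Treat {Hana, Priya} as a single unit. There are 4 units to order, and the pair itself can be ordered 2 ways.
That gives 2 × 4! = 2 × 24 = 48.

48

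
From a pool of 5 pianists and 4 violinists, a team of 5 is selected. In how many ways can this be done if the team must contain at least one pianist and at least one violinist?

Total 5-person selections from all 9: C(9,5) = 126.
Selections missing a whole group: no pianists → C(4,5) = 0; no violinists → C(5,5) = 1.
Both groups omitted at once is impossible, so 126 − 1 = 125.

125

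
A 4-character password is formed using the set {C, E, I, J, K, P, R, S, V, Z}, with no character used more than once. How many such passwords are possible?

This is a permutation of 4 out of 10: P(10,4) = 10!/6!.
10 × 9 × 8 × 7 = 5040.

5040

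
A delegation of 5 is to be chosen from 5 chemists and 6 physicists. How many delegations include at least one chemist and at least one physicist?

Total 5-person selections from all 11: C(11,5) = 462.
Subtract selections that omit an entire group: no chemists → C(6,5) = 6; no physicists → C(5,5) = 1.
Both groups omitted at once is impossible, so 462 − 7 = 455.

455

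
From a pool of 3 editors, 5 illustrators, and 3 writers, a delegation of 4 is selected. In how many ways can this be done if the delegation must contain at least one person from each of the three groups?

With no constraint there are C(11,4) = 330 possible selections.
Subtract selections that omit an entire group: no editors → C(8,4) = 70; no illustrators → C(6,4) = 15; no writers → C(8,4) = 70.
Add back selections omitting two groups (i.e. drawn from a single group): C(3,4) + C(5,4) + C(3,4) = 5.
By inclusion–exclusion: 330 − 155 + 5 = 180.

180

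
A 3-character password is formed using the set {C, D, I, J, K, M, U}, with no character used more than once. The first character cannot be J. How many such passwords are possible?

180

The first character has 7−1 = 6 choices (anything except J).
The remaining 2 characters are filled from the other 6 symbols without repetition: 6 × 5 = 30.
Total: 6 × 30 = 180.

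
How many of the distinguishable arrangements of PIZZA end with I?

Fix I in the last position and arrange the remaining 4 letters.
Those 4 letters have Z appearing twice, giving (4)!/(2!) = 12.

12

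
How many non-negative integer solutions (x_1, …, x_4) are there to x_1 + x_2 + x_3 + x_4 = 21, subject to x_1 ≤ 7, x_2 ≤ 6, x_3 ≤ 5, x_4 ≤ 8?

56

Ignoring the caps, the number of non-negative solutions to x_1+…+x_4 = 21 is C(24,3) = 2024.
Subtract solutions that violate a single cap (substitute x_i' = x_i − (cap_i+1)): x_1 ≥ 8 gives C(16,3) = 560; x_2 ≥ 7 gives C(17,3) = 680; x_3 ≥ 6 gives C(18,3) = 816; x_4 ≥ 9 gives C(15,3) = 455. Together 2511.
Add back pairs where two caps are both exceeded: 84 + 120 + 35 + 165 + 56 + 84 = 544.
Subtract triples: 1 + 0 + 0 + 0 = 1.
By inclusion–exclusion the count is 2024 − 2511 + 544 − 1 = 56.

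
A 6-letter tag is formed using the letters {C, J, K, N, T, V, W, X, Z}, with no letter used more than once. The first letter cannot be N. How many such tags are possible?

The first letter has 9−1 = 8 choices (anything except N).
The remaining 5 letters are filled from the other 8 symbols without repetition: 8 × 7 × 6 × 5 × 4 = 6720.
Total: 8 × 6720 = 53760.

53760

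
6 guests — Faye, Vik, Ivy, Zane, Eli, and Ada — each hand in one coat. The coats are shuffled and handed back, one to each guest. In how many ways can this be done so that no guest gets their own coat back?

Count assignments avoiding every fixed point. For any j of the 6 guests fixed to their own coat, the other 6−j can be arranged in (6−j)! ways.
By inclusion–exclusion this is Σ_{j=0}^{6} (−1)^j C(6,j)·(6−j)!.
Computing: 720 − 720 + 360 − 120 + 30 − 6 + 1 = 265.

265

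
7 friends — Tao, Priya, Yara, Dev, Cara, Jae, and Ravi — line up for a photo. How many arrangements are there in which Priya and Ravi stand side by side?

1440

Treat {Priya, Ravi} as a single unit. There are 6 units to order, and the pair itself can be ordered 2 ways.
So the count is 2·(6)! = 1440.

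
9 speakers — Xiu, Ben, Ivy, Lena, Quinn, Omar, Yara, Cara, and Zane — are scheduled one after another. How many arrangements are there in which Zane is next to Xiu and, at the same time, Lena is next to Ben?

Treat {Zane,Xiu} as one block (2 orders) and {Lena,Ben} as another (2 orders).
That leaves 7 units to arrange: 2 × 2 × 7! = 4 × 5040 = 20160.

20160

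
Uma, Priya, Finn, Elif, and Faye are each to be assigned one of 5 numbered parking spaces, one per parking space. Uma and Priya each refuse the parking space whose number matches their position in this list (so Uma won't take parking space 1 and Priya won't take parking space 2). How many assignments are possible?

78

Let Aᵢ (for i ∈ {1, 2}) be the placements that put person i in their forbidden parking space. Any j of these fix j positions, leaving (5−j)! ways to fill the rest, and there are C(2,j) ways to pick which j.
By inclusion–exclusion, the number of valid placements is Σ_{j=0}^{2} (−1)^j C(2,j)·(5−j)!.
Computing: 120 − 48 + 6 = 78.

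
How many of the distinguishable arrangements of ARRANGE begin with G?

180

With the first slot taken by G, it remains to arrange the other 6 letters (ARRANE).
Those 6 letters have A appearing twice and R appearing twice, giving (6)!/(2!·2!) = 180.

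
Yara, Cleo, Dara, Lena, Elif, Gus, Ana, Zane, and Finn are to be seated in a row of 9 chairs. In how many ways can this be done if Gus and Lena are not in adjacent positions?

282240

There are 9! = 362880 arrangements in all. If Gus and Lena are adjacent, merging them into one block gives 2·(8)! = 80640 arrangements.
Complementary counting: 362880 − 80640 = 282240.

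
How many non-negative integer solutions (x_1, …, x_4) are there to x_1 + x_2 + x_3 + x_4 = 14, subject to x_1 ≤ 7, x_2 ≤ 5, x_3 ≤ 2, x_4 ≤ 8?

98

Ignoring the caps, the number of non-negative solutions to x_1+…+x_4 = 14 is C(17,3) = 680.
Subtract solutions that violate a single cap (substitute x_i' = x_i − (cap_i+1)): x_1 ≥ 8 gives C(9,3) = 84; x_2 ≥ 6 gives C(11,3) = 165; x_3 ≥ 3 gives C(14,3) = 364; x_4 ≥ 9 gives C(8,3) = 56. Together 669.
Add back pairs where two caps are both exceeded: 1 + 20 + 0 + 56 + 0 + 10 = 87.
By inclusion–exclusion the count is 680 − 669 + 87 = 98.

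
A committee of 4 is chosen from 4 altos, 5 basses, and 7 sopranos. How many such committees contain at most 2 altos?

Split by how many altos are chosen (0 through 2).
Sum: C(4,0)·C(12,4) + C(4,1)·C(12,3) + C(4,2)·C(12,2) = 495 + 880 + 396 = 1771.

1771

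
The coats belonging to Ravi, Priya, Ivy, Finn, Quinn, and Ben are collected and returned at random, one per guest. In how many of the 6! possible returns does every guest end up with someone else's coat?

265

Count assignments avoiding every fixed point. For any j of the 6 guests fixed to their own coat, the other 6−j can be arranged in (6−j)! ways.
By inclusion–exclusion this is Σ_{j=0}^{6} (−1)^j C(6,j)·(6−j)!.
Computing: 720 − 720 + 360 − 120 + 30 − 6 + 1 = 265.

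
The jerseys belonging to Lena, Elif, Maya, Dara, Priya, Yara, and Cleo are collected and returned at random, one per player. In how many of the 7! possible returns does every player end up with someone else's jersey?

Count assignments avoiding every fixed point. For any j of the 7 players fixed to their old jersey, the other 7−j can be arranged in (7−j)! ways.
By inclusion–exclusion this is Σ_{j=0}^{7} (−1)^j C(7,j)·(7−j)!.
Computing: 5040 − 5040 + 2520 − 840 + 210 − 42 + 7 − 1 = 1854.

1854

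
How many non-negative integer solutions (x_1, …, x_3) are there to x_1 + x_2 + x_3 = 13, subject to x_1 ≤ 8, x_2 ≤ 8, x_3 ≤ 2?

15

Ignoring the caps, the number of non-negative solutions to x_1+…+x_3 = 13 is C(15,2) = 105.
Subtract solutions that violate a single cap (substitute x_i' = x_i − (cap_i+1)): x_1 ≥ 9 gives C(6,2) = 15; x_2 ≥ 9 gives C(6,2) = 15; x_3 ≥ 3 gives C(12,2) = 66. Together 96.
Add back pairs where two caps are both exceeded: 0 + 3 + 3 = 6.
By inclusion–exclusion the count is 105 − 96 + 6 = 15.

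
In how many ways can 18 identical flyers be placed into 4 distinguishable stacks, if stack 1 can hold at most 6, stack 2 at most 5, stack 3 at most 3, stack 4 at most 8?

Ignoring the caps, the number of non-negative solutions to x_1+…+x_4 = 18 is C(21,3) = 1330.
Subtract solutions that violate a single cap (substitute x_i' = x_i − (cap_i+1)): x_1 ≥ 7 gives C(14,3) = 364; x_2 ≥ 6 gives C(15,3) = 455; x_3 ≥ 4 gives C(17,3) = 680; x_4 ≥ 9 gives C(12,3) = 220. Together 1719.
Add back pairs where two caps are both exceeded: 56 + 120 + 10 + 165 + 20 + 56 = 427.
Subtract triples: 4 + 0 + 0 + 0 = 4.
By inclusion–exclusion the count is 1330 − 1719 + 427 − 4 = 34.

34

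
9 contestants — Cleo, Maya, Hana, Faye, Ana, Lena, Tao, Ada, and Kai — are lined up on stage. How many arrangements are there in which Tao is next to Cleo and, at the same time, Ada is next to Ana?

20160

Treat {Tao,Cleo} as one block (2 orders) and {Ada,Ana} as another (2 orders).
That leaves 7 units to arrange: 2 × 2 × 7! = 4 × 5040 = 20160.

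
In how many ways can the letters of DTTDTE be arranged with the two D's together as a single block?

20

Treat the 2 copies of D as a single block. The multiset to arrange is then {DD, E, T, T, T}, 5 items in all.
That gives (5)!/(3!) = 20 arrangements.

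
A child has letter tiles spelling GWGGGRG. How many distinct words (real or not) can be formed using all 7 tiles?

Letter multiplicities in GWGGGRG: G×5, R×1, W×1.
Dividing 7! = 5040 by 5! = 120 for the repeated letters gives 42.

42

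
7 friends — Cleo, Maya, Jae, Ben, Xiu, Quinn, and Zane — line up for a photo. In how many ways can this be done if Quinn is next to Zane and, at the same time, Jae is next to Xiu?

Treat {Quinn,Zane} as one block (2 orders) and {Jae,Xiu} as another (2 orders).
That leaves 5 units to arrange: 2 × 2 × 5! = 4 × 120 = 480.

480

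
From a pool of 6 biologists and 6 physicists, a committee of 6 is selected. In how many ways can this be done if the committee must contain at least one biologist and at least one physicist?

922

With no constraint there are C(12,6) = 924 possible selections.
Selections missing a whole group: no biologists → C(6,6) = 1; no physicists → C(6,6) = 1.
Both groups omitted at once is impossible, so 924 − 2 = 922.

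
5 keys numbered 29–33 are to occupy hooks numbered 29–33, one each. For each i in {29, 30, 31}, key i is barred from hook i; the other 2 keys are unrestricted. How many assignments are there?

64

Let Aᵢ (for i ∈ {29, 30, 31}) be the placements that put key i in its forbidden hook. Any j of these fix j positions, leaving (5−j)! ways to fill the rest, and there are C(3,j) ways to pick which j.
By inclusion–exclusion, the number of valid placements is Σ_{j=0}^{3} (−1)^j C(3,j)·(5−j)!.
Computing: 120 − 72 + 18 − 2 = 64.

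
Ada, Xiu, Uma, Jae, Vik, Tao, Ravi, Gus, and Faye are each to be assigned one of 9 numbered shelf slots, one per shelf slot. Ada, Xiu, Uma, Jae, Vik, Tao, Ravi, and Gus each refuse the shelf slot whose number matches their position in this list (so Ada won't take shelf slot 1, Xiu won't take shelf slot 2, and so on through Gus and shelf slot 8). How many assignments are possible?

Let Aᵢ (for 1 ≤ i ≤ 8) be the placements that put person i in their forbidden shelf slot. Any j of these fix j positions, leaving (9−j)! ways to fill the rest, and there are C(8,j) ways to pick which j.
By inclusion–exclusion, the number of valid placements is Σ_{j=0}^{8} (−1)^j C(8,j)·(9−j)!.
Computing: 362880 − 322560 + 141120 − 40320 + 8400 − 1344 + 168 − 16 + 1 = 148329.

148329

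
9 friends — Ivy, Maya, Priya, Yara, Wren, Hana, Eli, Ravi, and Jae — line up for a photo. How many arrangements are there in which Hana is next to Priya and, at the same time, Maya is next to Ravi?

20160

Treat {Hana,Priya} as one block (2 orders) and {Maya,Ravi} as another (2 orders).
That leaves 7 units to arrange: 2 × 2 × 7! = 4 × 5040 = 20160.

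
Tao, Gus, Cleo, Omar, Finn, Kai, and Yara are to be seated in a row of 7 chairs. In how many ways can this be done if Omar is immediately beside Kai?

1440

Treat {Omar, Kai} as a single unit. There are 6 units to order, and the pair itself can be ordered 2 ways.
That gives 2 × 6! = 2 × 720 = 1440.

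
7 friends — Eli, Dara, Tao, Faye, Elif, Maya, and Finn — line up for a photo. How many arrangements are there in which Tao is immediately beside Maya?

Place the 5 others and the Tao-Maya pair as 6 objects in a line; the pair has 2 internal arrangements.
So the count is 2·(6)! = 1440.

1440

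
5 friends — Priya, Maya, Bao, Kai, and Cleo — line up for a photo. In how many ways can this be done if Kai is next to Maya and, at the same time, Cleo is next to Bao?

Treat {Kai,Maya} as one block (2 orders) and {Cleo,Bao} as another (2 orders).
That leaves 3 units to arrange: 2 × 2 × 3! = 4 × 6 = 24.

24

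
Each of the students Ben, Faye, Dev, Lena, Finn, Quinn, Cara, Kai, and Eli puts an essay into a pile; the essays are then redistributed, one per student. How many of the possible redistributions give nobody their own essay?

133496

Let Aᵢ be the assignments in which student i gets their own essay. We want the size of the complement of A₁∪…∪A_9.
By inclusion–exclusion this is Σ_{j=0}^{9} (−1)^j C(9,j)·(9−j)!.
Computing: 362880 − 362880 + 181440 − 60480 + 15120 − 3024 + 504 − 72 + 9 − 1 = 133496.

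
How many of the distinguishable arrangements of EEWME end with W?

With the last slot taken by W, it remains to arrange the other 4 letters (EEME).
Those 4 letters have E appearing 3 times, giving (4)!/(3!) = 4.

4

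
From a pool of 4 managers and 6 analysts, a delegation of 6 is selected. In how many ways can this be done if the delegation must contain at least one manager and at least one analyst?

209

Unrestricted: C(10,6) = 210 ways to pick any 6 of the 10.
Subtract selections that omit an entire group: no managers → C(6,6) = 1; no analysts → C(4,6) = 0.
Both groups omitted at once is impossible, so 210 − 1 = 209.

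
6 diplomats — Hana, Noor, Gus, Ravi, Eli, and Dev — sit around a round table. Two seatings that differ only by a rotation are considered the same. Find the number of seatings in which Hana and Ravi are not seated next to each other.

All circular seatings of 6 people number (5)! = 120.
Those with Hana next to Ravi: fuse the pair into one unit and seat 5 units around a circle — 2·(4)! = 48.
Subtracting, 120 − 48 = 72.

72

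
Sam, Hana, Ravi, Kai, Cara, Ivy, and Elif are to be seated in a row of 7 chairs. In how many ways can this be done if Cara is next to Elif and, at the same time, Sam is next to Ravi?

Treat {Cara,Elif} as one block (2 orders) and {Sam,Ravi} as another (2 orders).
That leaves 5 units to arrange: 2 × 2 × 5! = 4 × 120 = 480.

480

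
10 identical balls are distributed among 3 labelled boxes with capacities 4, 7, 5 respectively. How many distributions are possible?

Without the upper bounds there are C(12,2) = 66 ways to split 10 among 3 boxes.
Subtract solutions that violate a single cap (substitute x_i' = x_i − (cap_i+1)): x_1 ≥ 5 gives C(7,2) = 21; x_2 ≥ 8 gives C(4,2) = 6; x_3 ≥ 6 gives C(6,2) = 15. Together 42.
No two caps can be exceeded simultaneously, so the pair terms are all 0.
By inclusion–exclusion the count is 66 − 42 + 0 = 24.

24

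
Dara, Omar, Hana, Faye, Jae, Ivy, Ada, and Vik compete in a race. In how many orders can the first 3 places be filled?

There are 8 choices for 1st place, 7 for 2nd, and 6 for 3rd.
That gives 8 × 7 × 6 = 336.

336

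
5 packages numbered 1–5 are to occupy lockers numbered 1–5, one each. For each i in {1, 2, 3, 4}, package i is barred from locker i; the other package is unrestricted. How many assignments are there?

53

Let Aᵢ (for 1 ≤ i ≤ 4) be the placements that put package i in its forbidden locker. Any j of these fix j positions, leaving (5−j)! ways to fill the rest, and there are C(4,j) ways to pick which j.
By inclusion–exclusion, the number of valid placements is Σ_{j=0}^{4} (−1)^j C(4,j)·(5−j)!.
Computing: 120 − 96 + 36 − 8 + 1 = 53.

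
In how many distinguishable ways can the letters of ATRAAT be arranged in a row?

60

The 6 letters of ATRAAT have repeats: A appearing 3 times and T appearing twice.
Dividing 6! = 720 by 3!·2! = 12 for the repeated letters gives 60.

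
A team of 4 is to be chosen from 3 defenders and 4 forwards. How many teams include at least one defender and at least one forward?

Total 4-person selections from all 7: C(7,4) = 35.
Selections missing a whole group: no defenders → C(4,4) = 1; no forwards → C(3,4) = 0.
Both groups omitted at once is impossible, so 35 − 1 = 34.

34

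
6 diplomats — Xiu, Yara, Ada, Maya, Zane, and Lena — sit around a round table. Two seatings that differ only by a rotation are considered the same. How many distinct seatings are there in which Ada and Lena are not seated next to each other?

72

All circular seatings of 6 people number (5)! = 120.
Seatings with Ada beside Lena: treat them as a block with 2 internal orders, giving 2 × (4)! = 48.
Subtracting, 120 − 48 = 72.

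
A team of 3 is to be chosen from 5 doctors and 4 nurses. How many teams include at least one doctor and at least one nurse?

70

Total 3-person selections from all 9: C(9,3) = 84.
Subtract selections that omit an entire group: no doctors → C(4,3) = 4; no nurses → C(5,3) = 10.
Both groups omitted at once is impossible, so 84 − 14 = 70.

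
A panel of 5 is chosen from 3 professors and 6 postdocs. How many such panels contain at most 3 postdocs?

Split by how many postdocs are chosen (0 through 3).
Sum: C(6,0)·C(3,5) + C(6,1)·C(3,4) + C(6,2)·C(3,3) + C(6,3)·C(3,2) = 0 + 0 + 15 + 60 = 75.

75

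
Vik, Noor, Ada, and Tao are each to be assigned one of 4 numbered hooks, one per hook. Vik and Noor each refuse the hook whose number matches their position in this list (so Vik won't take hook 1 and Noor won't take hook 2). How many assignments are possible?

Let Aᵢ (for i ∈ {1, 2}) be the placements that put person i in their forbidden hook. Any j of these fix j positions, leaving (4−j)! ways to fill the rest, and there are C(2,j) ways to pick which j.
By inclusion–exclusion, the number of valid placements is Σ_{j=0}^{2} (−1)^j C(2,j)·(4−j)!.
Computing: 24 − 12 + 2 = 14.

14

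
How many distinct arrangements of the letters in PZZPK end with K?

Fix K in the last position and arrange the remaining 4 letters.
Those 4 letters have P appearing twice and Z appearing twice, giving (4)!/(2!·2!) = 6.

6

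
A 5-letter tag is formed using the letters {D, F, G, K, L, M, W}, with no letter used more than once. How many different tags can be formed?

2520

This is a permutation of 5 out of 7: P(7,5) = 7!/2!.
7 × 6 × 5 × 4 × 3 = 2520.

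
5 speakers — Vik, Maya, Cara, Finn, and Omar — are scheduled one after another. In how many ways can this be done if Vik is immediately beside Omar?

48

Place the 3 others and the Vik-Omar pair as 4 objects in a line; the pair has 2 internal arrangements.
So the count is 2·(4)! = 48.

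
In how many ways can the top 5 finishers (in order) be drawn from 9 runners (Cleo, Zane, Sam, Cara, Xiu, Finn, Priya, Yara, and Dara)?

15120

This is an ordered selection of 5 from 9: P(9,5).
That gives 9 × 8 × 7 × 6 × 5 = 15120.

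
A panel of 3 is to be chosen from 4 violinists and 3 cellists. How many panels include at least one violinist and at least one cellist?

30

With no constraint there are C(7,3) = 35 possible selections.
Subtract selections that omit an entire group: no violinists → C(3,3) = 1; no cellists → C(4,3) = 4.
Both groups omitted at once is impossible, so 35 − 5 = 30.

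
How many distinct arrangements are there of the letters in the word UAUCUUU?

42

UAUCUUU has 7 letters with U appearing 5 times.
So there are 7! / (5!) = 42 distinguishable arrangements.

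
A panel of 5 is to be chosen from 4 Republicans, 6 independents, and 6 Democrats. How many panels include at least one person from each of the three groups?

3084

Unrestricted: C(16,5) = 4368 ways to pick any 5 of the 16.
Selections missing a whole group: no Republicans → C(12,5) = 792; no independents → C(10,5) = 252; no Democrats → C(10,5) = 252.
Add back selections omitting two groups (i.e. drawn from a single group): C(4,5) + C(6,5) + C(6,5) = 12.
By inclusion–exclusion: 4368 − 1296 + 12 = 3084.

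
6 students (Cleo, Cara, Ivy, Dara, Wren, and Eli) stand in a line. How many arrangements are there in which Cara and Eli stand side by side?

240

Place the 4 others and the Cara-Eli pair as 5 objects in a line; the pair has 2 internal arrangements.
So the count is 2·(5)! = 240.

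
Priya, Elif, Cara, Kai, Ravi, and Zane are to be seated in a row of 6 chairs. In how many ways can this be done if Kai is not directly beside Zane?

There are 6! = 720 arrangements in all. If Kai and Zane are adjacent, merging them into one block gives 2·(5)! = 240 arrangements.
Complementary counting: 720 − 240 = 480.

480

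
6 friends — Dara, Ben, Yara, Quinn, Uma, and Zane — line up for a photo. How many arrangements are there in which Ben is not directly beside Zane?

There are 6! = 720 arrangements in all. If Ben and Zane are adjacent, merging them into one block gives 2·(5)! = 240 arrangements.
Complementary counting: 720 − 240 = 480.

480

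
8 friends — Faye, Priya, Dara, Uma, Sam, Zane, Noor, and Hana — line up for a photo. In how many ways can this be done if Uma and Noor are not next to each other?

30240

Of the 8! = 40320 arrangements, those with Uma and Noor adjacent number 2 × 7! = 10080 (treat the pair as a block with 2 internal orders).
So 40320 − 10080 = 30240 arrangements keep them apart.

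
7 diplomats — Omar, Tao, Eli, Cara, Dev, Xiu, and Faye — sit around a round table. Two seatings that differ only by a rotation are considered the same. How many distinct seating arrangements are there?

720

Fix one person's seat to break rotational symmetry; the remaining 6 people can be arranged in (6)! = 720 ways.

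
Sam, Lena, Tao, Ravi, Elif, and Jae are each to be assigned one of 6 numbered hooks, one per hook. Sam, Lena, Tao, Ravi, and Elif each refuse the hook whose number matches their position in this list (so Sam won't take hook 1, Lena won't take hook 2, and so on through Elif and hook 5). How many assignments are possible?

309

Let Aᵢ (for 1 ≤ i ≤ 5) be the placements that put person i in their forbidden hook. Any j of these fix j positions, leaving (6−j)! ways to fill the rest, and there are C(5,j) ways to pick which j.
By inclusion–exclusion, the number of valid placements is Σ_{j=0}^{5} (−1)^j C(5,j)·(6−j)!.
Computing: 720 − 600 + 240 − 60 + 10 − 1 = 309.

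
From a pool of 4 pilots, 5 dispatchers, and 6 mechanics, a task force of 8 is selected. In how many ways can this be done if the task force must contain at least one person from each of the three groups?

Total 8-person selections from all 15: C(15,8) = 6435.
Selections missing a whole group: no pilots → C(11,8) = 165; no dispatchers → C(10,8) = 45; no mechanics → C(9,8) = 9.
Add back selections omitting two groups (i.e. drawn from a single group): C(4,8) + C(5,8) + C(6,8) = 0.
By inclusion–exclusion: 6435 − 219 + 0 = 6216.

6216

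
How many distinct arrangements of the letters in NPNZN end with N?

12

With the last slot taken by N, it remains to arrange the other 4 letters (PNZN).
Those 4 letters have N appearing twice, giving (4)!/(2!) = 12.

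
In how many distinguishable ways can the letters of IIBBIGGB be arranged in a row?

560

IIBBIGGB has 8 letters with B appearing 3 times, G appearing twice, and I appearing 3 times.
Dividing 8! = 40320 by 3!·3!·2! = 72 for the repeated letters gives 560.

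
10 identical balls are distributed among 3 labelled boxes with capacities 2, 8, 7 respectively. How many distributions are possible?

21

By stars and bars, unrestricted non-negative solutions to x_1+…+x_3 = 10 number C(10+2,2) = 66.
Subtract solutions that violate a single cap (substitute x_i' = x_i − (cap_i+1)): x_1 ≥ 3 gives C(9,2) = 36; x_2 ≥ 9 gives C(3,2) = 3; x_3 ≥ 8 gives C(4,2) = 6. Together 45.
No two caps can be exceeded simultaneously, so the pair terms are all 0.
By inclusion–exclusion the count is 66 − 45 + 0 = 21.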